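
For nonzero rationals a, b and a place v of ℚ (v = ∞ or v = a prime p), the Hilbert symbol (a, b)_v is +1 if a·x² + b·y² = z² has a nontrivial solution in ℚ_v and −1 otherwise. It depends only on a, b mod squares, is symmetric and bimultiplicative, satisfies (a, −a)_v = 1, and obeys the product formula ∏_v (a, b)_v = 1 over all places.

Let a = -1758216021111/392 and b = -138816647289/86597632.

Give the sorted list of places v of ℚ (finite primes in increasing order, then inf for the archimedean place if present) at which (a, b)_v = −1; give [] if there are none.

[2, 3, 11, 43, 47, inf]

(a, b) ≡ (-3102, -1289398) mod (ℚ^×)²; places V = {2, 3, 7, 11, 19, 29, 31, 43, 47, ∞}.
(a,b)_47: α=1, u≡12; β=1, v≡24 (mod 47); (12|47)=+1, (24|47)=+1; sign (−1)^1·+1^1·+1^1 = -1.
(a,b)_19: α=0, u≡18; β=2, v≡18 (mod 19); (18|19)=-1, (18|19)=-1; sign (−1)^0·-1^2·-1^0 = +1.
(a,b)_43: α=2, u≡3; β=1, v≡37 (mod 43); (3|43)=-1, (37|43)=-1; sign (−1)^0·-1^1·-1^2 = -1.
(a,b)_7: α=-2, u≡3; β=0, v≡1 (mod 7); (3|7)=-1, (1|7)=+1; sign (−1)^0·-1^0·+1^-2 = +1.
(a,b)_11: α=1, u≡9; β=-1, v≡1 (mod 11); (9|11)=+1, (1|11)=+1; sign (−1)^1·+1^-1·+1^1 = -1.
(a,b)_31: α=0, u≡29; β=-2, v≡1 (mod 31); (29|31)=-1, (1|31)=+1; sign (−1)^0·-1^-2·+1^0 = +1.
(a,b)_2: α=-3, β=-13; u≡1, v≡5 (mod 8); ε(u)ε(v)=0·0, αω(v)=-3·1, βω(u)=-13·0; sum ≡ 1  ⇒  -1.
(a,b)_3: α=7, u≡1; β=8, v≡2 (mod 3); (1|3)=+1, (2|3)=-1; sign (−1)^0·+1^8·-1^7 = -1.
(a,b)_∞: sgn(-3102)=−, sgn(-1289398)=−, so -1.
(a,b)_29: α=2, u≡1; β=1, v≡1 (mod 29); (1|29)=+1, (1|29)=+1; sign (−1)^0·+1^1·+1^2 = +1.
Ram(-3102, -1289398) = {2, 3, 11, 43, 47, ∞}; no ℚ_2-point on the conic.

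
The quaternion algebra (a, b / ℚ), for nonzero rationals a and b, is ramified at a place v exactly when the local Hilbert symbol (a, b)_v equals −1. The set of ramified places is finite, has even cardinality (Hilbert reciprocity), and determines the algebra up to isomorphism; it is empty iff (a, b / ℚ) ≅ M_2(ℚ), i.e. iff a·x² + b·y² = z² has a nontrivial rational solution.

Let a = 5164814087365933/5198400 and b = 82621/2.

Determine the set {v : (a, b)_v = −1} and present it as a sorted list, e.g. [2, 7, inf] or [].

Mod squares: a ≡ 37, b ≡ 165242. Check v ∈ {∞, 2, 3, 5, 7, 11, 13, 19, 29, 37}.
v=29: a=29^2·(≡12), b=29^1·(≡18) mod 29; (12|29)=-1, (18|29)=-1; (−1)^{2·1·14}·(-1)^1·(-1)^2 = -1.
v=3: a=3^-2·(≡1), b=3^0·(≡2) mod 3; (1|3)=+1, (2|3)=-1; (−1)^{-2·0·1}·(+1)^0·(-1)^-2 = +1.
v=13: a=13^2·(≡2), b=13^0·(≡3) mod 13; (2|13)=-1, (3|13)=+1; (−1)^{2·0·6}·(-1)^0·(+1)^2 = +1.
v=19: a=19^-2·(≡3), b=19^0·(≡14) mod 19; (3|19)=-1, (14|19)=-1; (−1)^{-2·0·9}·(-1)^0·(-1)^-2 = +1.
v=∞: 37 > 0 and 165242 > 0  ⇒  (a,b)_∞ = +1.
v=5: a=5^-2·(≡3), b=5^0·(≡3) mod 5; (3|5)=-1, (3|5)=-1; (−1)^{-2·0·2}·(-1)^0·(-1)^-2 = +1.
v=37: a=37^3·(≡4), b=37^1·(≡25) mod 37; (4|37)=+1, (25|37)=+1; (−1)^{3·1·18}·(+1)^1·(+1)^3 = +1.
v=11: a=11^4·(≡1), b=11^1·(≡10) mod 11; (1|11)=+1, (10|11)=-1; (−1)^{4·1·5}·(+1)^1·(-1)^4 = +1.
v=7: a=7^2·(≡1), b=7^1·(≡4) mod 7; (1|7)=+1, (4|7)=+1; (−1)^{2·1·3}·(+1)^1·(+1)^2 = +1.
v=2: v_2(a)=-6, v_2(b)=-1; units ≡ 5, 5 (mod 8); ε·ε+αω+βω = 0·0+-6·1+-1·1 ≡ 1  ⇒  (a,b)_2 = -1.
(37, 165242 / ℚ) ramifies at {2, 29}: a division algebra.

[2, 29]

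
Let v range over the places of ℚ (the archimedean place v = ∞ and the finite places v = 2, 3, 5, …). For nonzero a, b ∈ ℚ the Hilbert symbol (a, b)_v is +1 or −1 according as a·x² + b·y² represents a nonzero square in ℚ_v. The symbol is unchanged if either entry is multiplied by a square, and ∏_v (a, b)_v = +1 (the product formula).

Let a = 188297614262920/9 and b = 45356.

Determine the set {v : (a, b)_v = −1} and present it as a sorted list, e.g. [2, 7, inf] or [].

[2, 19]

Mod squares: a ≡ 366130, b ≡ 11339. Check v ∈ {∞, 2, 3, 5, 17, 19, 23, 29, 41, 47}.
v=23: a=23^2·(≡16), b=23^1·(≡17) mod 23; (16|23)=+1, (17|23)=-1; (−1)^{2·1·11}·(+1)^1·(-1)^2 = +1.
v=19: a=19^1·(≡1), b=19^0·(≡3) mod 19; (1|19)=+1, (3|19)=-1; (−1)^{1·0·9}·(+1)^0·(-1)^1 = -1.
v=29: a=29^2·(≡7), b=29^1·(≡27) mod 29; (7|29)=+1, (27|29)=-1; (−1)^{2·1·14}·(+1)^1·(-1)^2 = +1.
v=41: a=41^1·(≡37), b=41^0·(≡10) mod 41; (37|41)=+1, (10|41)=+1; (−1)^{1·0·20}·(+1)^0·(+1)^1 = +1.
v=17: a=17^2·(≡9), b=17^1·(≡16) mod 17; (9|17)=+1, (16|17)=+1; (−1)^{2·1·8}·(+1)^1·(+1)^2 = +1.
v=2: v_2(a)=3, v_2(b)=2; units ≡ 1, 3 (mod 8); ε·ε+αω+βω = 0·1+3·1+2·0 ≡ 1  ⇒  (a,b)_2 = -1.
v=47: a=47^1·(≡31), b=47^0·(≡1) mod 47; (31|47)=-1, (1|47)=+1; (−1)^{1·0·23}·(-1)^0·(+1)^1 = +1.
v=5: a=5^1·(≡1), b=5^0·(≡1) mod 5; (1|5)=+1, (1|5)=+1; (−1)^{1·0·2}·(+1)^0·(+1)^1 = +1.
v=3: a=3^-2·(≡1), b=3^0·(≡2) mod 3; (1|3)=+1, (2|3)=-1; (−1)^{-2·0·1}·(+1)^0·(-1)^-2 = +1.
v=∞: 366130 > 0 and 11339 > 0  ⇒  (a,b)_∞ = +1.
|Ram(366130, 11339)| = 2, even; anisotropic at {2, 19}.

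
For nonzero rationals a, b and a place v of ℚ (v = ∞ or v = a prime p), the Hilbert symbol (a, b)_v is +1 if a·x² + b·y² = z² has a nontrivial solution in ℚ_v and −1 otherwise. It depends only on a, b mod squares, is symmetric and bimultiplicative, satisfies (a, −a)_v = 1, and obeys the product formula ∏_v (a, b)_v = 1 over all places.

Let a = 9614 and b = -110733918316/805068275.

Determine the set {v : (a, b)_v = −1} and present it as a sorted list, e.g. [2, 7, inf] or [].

(a, b) ≡ (9614, -209) mod (ℚ^×)²; places V = {2, 5, 7, 11, 19, 23, 29, 41, 59, ∞}.
(a,b)_∞: sgn(9614)=+, sgn(-209)=−, so +1.
(a,b)_11: α=1, u≡5; β=-1, v≡5 (mod 11); (5|11)=+1, (5|11)=+1; sign (−1)^1·+1^-1·+1^1 = -1.
(a,b)_59: α=0, u≡56; β=-2, v≡49 (mod 59); (56|59)=-1, (49|59)=+1; sign (−1)^0·-1^-2·+1^0 = +1.
(a,b)_7: α=0, u≡3; β=4, v≡1 (mod 7); (3|7)=-1, (1|7)=+1; sign (−1)^0·-1^4·+1^0 = +1.
(a,b)_2: α=1, β=2; u≡7, v≡7 (mod 8); ε(u)ε(v)=1·1, αω(v)=1·0, βω(u)=2·0; sum ≡ 1  ⇒  -1.
(a,b)_41: α=0, u≡20; β=2, v≡36 (mod 41); (20|41)=+1, (36|41)=+1; sign (−1)^0·+1^2·+1^0 = +1.
(a,b)_23: α=1, u≡4; β=0, v≡7 (mod 23); (4|23)=+1, (7|23)=-1; sign (−1)^0·+1^0·-1^1 = -1.
(a,b)_19: α=1, u≡12; β=3, v≡10 (mod 19); (12|19)=-1, (10|19)=-1; sign (−1)^1·-1^3·-1^1 = -1.
(a,b)_29: α=0, u≡15; β=-2, v≡24 (mod 29); (15|29)=-1, (24|29)=+1; sign (−1)^0·-1^-2·+1^0 = +1.
(a,b)_5: α=0, u≡4; β=-2, v≡4 (mod 5); (4|5)=+1, (4|5)=+1; sign (−1)^0·+1^-2·+1^0 = +1.
Ram(9614, -209) = {2, 11, 19, 23}; no ℚ_2-point on the conic.

[2, 11, 19, 23]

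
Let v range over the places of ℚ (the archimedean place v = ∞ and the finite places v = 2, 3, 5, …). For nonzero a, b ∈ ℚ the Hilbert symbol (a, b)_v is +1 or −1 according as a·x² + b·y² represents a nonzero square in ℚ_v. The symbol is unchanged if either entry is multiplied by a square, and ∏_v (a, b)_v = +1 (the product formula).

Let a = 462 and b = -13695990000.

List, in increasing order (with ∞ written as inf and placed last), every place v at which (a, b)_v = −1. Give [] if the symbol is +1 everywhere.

[3, 11]

Mod squares: a ≡ 462, b ≡ -231. Check v ∈ {∞, 2, 3, 5, 7, 11}.
v=5: a=5^0·(≡2), b=5^4·(≡1) mod 5; (2|5)=-1, (1|5)=+1; (−1)^{0·4·2}·(-1)^4·(+1)^0 = +1.
v=11: a=11^1·(≡9), b=11^3·(≡5) mod 11; (9|11)=+1, (5|11)=+1; (−1)^{1·3·5}·(+1)^3·(+1)^1 = -1.
v=2: v_2(a)=1, v_2(b)=4; units ≡ 7, 1 (mod 8); ε·ε+αω+βω = 1·0+1·0+4·0 ≡ 0  ⇒  (a,b)_2 = +1.
v=7: a=7^1·(≡3), b=7^3·(≡2) mod 7; (3|7)=-1, (2|7)=+1; (−1)^{1·3·3}·(-1)^3·(+1)^1 = +1.
v=∞: 462 > 0 and -231 < 0  ⇒  (a,b)_∞ = +1.
v=3: a=3^1·(≡1), b=3^1·(≡1) mod 3; (1|3)=+1, (1|3)=+1; (−1)^{1·1·1}·(+1)^1·(+1)^1 = -1.
(462, -231 / ℚ) ramifies at {3, 11}: a division algebra.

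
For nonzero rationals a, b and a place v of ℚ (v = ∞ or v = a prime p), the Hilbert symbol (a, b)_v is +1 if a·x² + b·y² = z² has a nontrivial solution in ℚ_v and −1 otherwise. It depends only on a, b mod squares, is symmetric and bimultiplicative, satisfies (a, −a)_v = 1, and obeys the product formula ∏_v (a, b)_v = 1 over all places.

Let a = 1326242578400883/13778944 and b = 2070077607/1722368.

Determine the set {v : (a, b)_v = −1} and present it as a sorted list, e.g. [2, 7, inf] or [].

Mod squares: a ≡ 3, b ≡ 1326. Check v ∈ {∞, 2, 3, 11, 13, 17, 19, 29, 31}.
v=19: a=19^0·(≡13), b=19^2·(≡8) mod 19; (13|19)=-1, (8|19)=-1; (−1)^{0·2·9}·(-1)^2·(-1)^0 = +1.
v=31: a=31^4·(≡27), b=31^2·(≡22) mod 31; (27|31)=-1, (22|31)=-1; (−1)^{4·2·15}·(-1)^2·(-1)^4 = +1.
v=∞: 3 > 0 and 1326 > 0  ⇒  (a,b)_∞ = +1.
v=3: a=3^5·(≡1), b=3^3·(≡1) mod 3; (1|3)=+1, (1|3)=+1; (−1)^{5·3·1}·(+1)^3·(+1)^5 = -1.
v=2: v_2(a)=-14, v_2(b)=-11; units ≡ 3, 7 (mod 8); ε·ε+αω+βω = 1·1+-14·0+-11·1 ≡ 0  ⇒  (a,b)_2 = +1.
v=11: a=11^2·(≡9), b=11^0·(≡7) mod 11; (9|11)=+1, (7|11)=-1; (−1)^{2·0·5}·(+1)^0·(-1)^2 = +1.
v=17: a=17^2·(≡3), b=17^1·(≡3) mod 17; (3|17)=-1, (3|17)=-1; (−1)^{2·1·8}·(-1)^1·(-1)^2 = -1.
v=29: a=29^-2·(≡8), b=29^-2·(≡12) mod 29; (8|29)=-1, (12|29)=-1; (−1)^{-2·-2·14}·(-1)^-2·(-1)^-2 = +1.
v=13: a=13^2·(≡3), b=13^1·(≡7) mod 13; (3|13)=+1, (7|13)=-1; (−1)^{2·1·6}·(+1)^1·(-1)^2 = +1.
Ram(3, 1326) = {3, 17}; no ℚ_3-point on the conic.

[3, 17]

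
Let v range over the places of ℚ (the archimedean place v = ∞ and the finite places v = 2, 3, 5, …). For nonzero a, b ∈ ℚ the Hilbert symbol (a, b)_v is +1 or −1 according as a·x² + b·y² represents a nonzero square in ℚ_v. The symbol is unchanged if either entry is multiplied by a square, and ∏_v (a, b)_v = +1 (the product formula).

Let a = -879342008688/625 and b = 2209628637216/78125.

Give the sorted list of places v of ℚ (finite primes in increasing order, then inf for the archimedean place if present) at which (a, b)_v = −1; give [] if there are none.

(a, b) ≡ (-1767, 76570) mod (ℚ^×)²; places V = {2, 3, 5, 7, 11, 13, 19, 31, ∞}.
(a,b)_11: α=2, u≡1; β=2, v≡6 (mod 11); (1|11)=+1, (6|11)=-1; sign (−1)^0·+1^2·-1^2 = +1.
(a,b)_2: α=4, β=5; u≡1, v≡5 (mod 8); ε(u)ε(v)=0·0, αω(v)=4·1, βω(u)=5·0; sum ≡ 0  ⇒  +1.
(a,b)_7: α=0, u≡2; β=2, v≡1 (mod 7); (2|7)=+1, (1|7)=+1; sign (−1)^0·+1^2·+1^0 = +1.
(a,b)_∞: sgn(-1767)=−, sgn(76570)=+, so +1.
(a,b)_5: α=-4, u≡2; β=-7, v≡1 (mod 5); (2|5)=-1, (1|5)=+1; sign (−1)^0·-1^-7·+1^-4 = -1.
(a,b)_3: α=3, u≡2; β=2, v≡1 (mod 3); (2|3)=-1, (1|3)=+1; sign (−1)^0·-1^2·+1^3 = +1.
(a,b)_19: α=1, u≡15; β=1, v≡8 (mod 19); (15|19)=-1, (8|19)=-1; sign (−1)^1·-1^1·-1^1 = -1.
(a,b)_31: α=1, u≡20; β=1, v≡3 (mod 31); (20|31)=+1, (3|31)=-1; sign (−1)^1·+1^1·-1^1 = +1.
(a,b)_13: α=4, u≡4; β=3, v≡1 (mod 13); (4|13)=+1, (1|13)=+1; sign (−1)^0·+1^3·+1^4 = +1.
(-1767, 76570 / ℚ) ramifies at {5, 19}: a division algebra.

[5, 19]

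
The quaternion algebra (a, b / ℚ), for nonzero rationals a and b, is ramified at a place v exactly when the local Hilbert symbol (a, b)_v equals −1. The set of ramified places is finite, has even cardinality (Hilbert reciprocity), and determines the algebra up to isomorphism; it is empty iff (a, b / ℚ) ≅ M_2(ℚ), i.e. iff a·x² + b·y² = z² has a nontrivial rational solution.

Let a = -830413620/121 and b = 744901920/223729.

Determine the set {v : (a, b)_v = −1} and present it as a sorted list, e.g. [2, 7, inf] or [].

[2, 17]

(a, b) ≡ (-4845, 11730) mod (ℚ^×)²; places V = {2, 3, 5, 7, 11, 17, 19, 23, 43, ∞}.
(a,b)_3: α=5, u≡2; β=5, v≡1 (mod 3); (2|3)=-1, (1|3)=+1; sign (−1)^1·-1^5·+1^5 = +1.
(a,b)_43: α=0, u≡25; β=-2, v≡19 (mod 43); (25|43)=+1, (19|43)=-1; sign (−1)^0·+1^-2·-1^0 = +1.
(a,b)_2: α=2, β=5; u≡3, v≡1 (mod 8); ε(u)ε(v)=1·0, αω(v)=2·0, βω(u)=5·1; sum ≡ 1  ⇒  -1.
(a,b)_5: α=1, u≡1; β=1, v≡1 (mod 5); (1|5)=+1, (1|5)=+1; sign (−1)^0·+1^1·+1^1 = +1.
(a,b)_11: α=-2, u≡8; β=-2, v≡4 (mod 11); (8|11)=-1, (4|11)=+1; sign (−1)^0·-1^-2·+1^-2 = +1.
(a,b)_∞: sgn(-4845)=−, sgn(11730)=+, so +1.
(a,b)_23: α=2, u≡18; β=1, v≡12 (mod 23); (18|23)=+1, (12|23)=+1; sign (−1)^0·+1^1·+1^2 = +1.
(a,b)_17: α=1, u≡4; β=1, v≡10 (mod 17); (4|17)=+1, (10|17)=-1; sign (−1)^0·+1^1·-1^1 = -1.
(a,b)_19: α=1, u≡17; β=0, v≡1 (mod 19); (17|19)=+1, (1|19)=+1; sign (−1)^0·+1^0·+1^1 = +1.
(a,b)_7: α=0, u≡3; β=2, v≡6 (mod 7); (3|7)=-1, (6|7)=-1; sign (−1)^0·-1^2·-1^0 = +1.
|Ram(-4845, 11730)| = 2, even; anisotropic at {2, 17}.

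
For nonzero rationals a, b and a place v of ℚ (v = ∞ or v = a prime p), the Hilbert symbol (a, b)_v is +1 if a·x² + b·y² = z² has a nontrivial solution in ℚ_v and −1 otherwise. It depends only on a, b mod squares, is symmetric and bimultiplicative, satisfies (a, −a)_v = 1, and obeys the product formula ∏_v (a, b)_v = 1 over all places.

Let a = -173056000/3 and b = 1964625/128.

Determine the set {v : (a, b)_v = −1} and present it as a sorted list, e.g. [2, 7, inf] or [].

[]

(a, b) ≡ (-30, 930) mod (ℚ^×)²; places V = {2, 3, 5, 13, 31, ∞}.
(a,b)_2: α=13, β=-7; u≡1, v≡1 (mod 8); ε(u)ε(v)=0·0, αω(v)=13·0, βω(u)=-7·0; sum ≡ 0  ⇒  +1.
(a,b)_∞: sgn(-30)=−, sgn(930)=+, so +1.
(a,b)_3: α=-1, u≡2; β=1, v≡1 (mod 3); (2|3)=-1, (1|3)=+1; sign (−1)^1·-1^1·+1^-1 = +1.
(a,b)_5: α=3, u≡4; β=3, v≡4 (mod 5); (4|5)=+1, (4|5)=+1; sign (−1)^0·+1^3·+1^3 = +1.
(a,b)_13: α=2, u≡12; β=2, v≡5 (mod 13); (12|13)=+1, (5|13)=-1; sign (−1)^0·+1^2·-1^2 = +1.
(a,b)_31: α=0, u≡4; β=1, v≡26 (mod 31); (4|31)=+1, (26|31)=-1; sign (−1)^0·+1^1·-1^0 = +1.
Every local symbol is +1, so the conic -30·x² + 930·y² = z² has ℚ_v-points for all v and hence a ℚ-point; (a, b / ℚ) ≅ M_2(ℚ).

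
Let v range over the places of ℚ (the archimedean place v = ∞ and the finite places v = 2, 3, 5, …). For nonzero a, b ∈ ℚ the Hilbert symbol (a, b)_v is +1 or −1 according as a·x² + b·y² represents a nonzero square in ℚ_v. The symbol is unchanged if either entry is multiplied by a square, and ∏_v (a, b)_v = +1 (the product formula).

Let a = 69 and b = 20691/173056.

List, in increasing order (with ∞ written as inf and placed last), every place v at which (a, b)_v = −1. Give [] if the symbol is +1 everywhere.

Mod squares: a ≡ 69, b ≡ 19. Check v ∈ {∞, 2, 3, 11, 13, 19, 23}.
v=11: a=11^0·(≡3), b=11^2·(≡7) mod 11; (3|11)=+1, (7|11)=-1; (−1)^{0·2·5}·(+1)^2·(-1)^0 = +1.
v=3: a=3^1·(≡2), b=3^2·(≡1) mod 3; (2|3)=-1, (1|3)=+1; (−1)^{1·2·1}·(-1)^2·(+1)^1 = +1.
v=23: a=23^1·(≡3), b=23^0·(≡15) mod 23; (3|23)=+1, (15|23)=-1; (−1)^{1·0·11}·(+1)^0·(-1)^1 = -1.
v=19: a=19^0·(≡12), b=19^1·(≡11) mod 19; (12|19)=-1, (11|19)=+1; (−1)^{0·1·9}·(-1)^1·(+1)^0 = -1.
v=2: v_2(a)=0, v_2(b)=-10; units ≡ 5, 3 (mod 8); ε·ε+αω+βω = 0·1+0·1+-10·1 ≡ 0  ⇒  (a,b)_2 = +1.
v=13: a=13^0·(≡4), b=13^-2·(≡6) mod 13; (4|13)=+1, (6|13)=-1; (−1)^{0·-2·6}·(+1)^-2·(-1)^0 = +1.
v=∞: 69 > 0 and 19 > 0  ⇒  (a,b)_∞ = +1.
Ram(69, 19) = {19, 23}; no ℚ_19-point on the conic.

[19, 23]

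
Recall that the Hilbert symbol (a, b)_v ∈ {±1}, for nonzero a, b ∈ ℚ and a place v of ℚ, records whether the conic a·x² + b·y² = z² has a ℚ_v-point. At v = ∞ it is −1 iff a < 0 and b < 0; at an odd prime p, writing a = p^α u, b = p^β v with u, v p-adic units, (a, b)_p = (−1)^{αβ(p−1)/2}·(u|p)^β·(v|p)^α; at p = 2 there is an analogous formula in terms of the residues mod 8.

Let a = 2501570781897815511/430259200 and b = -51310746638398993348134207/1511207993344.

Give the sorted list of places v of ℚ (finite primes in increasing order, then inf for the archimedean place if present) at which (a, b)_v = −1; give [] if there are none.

Mod squares: a ≡ 10353, b ≡ -23. Check v ∈ {∞, 2, 3, 5, 7, 13, 17, 23, 29, 31}.
v=2: v_2(a)=-10, v_2(b)=-18; units ≡ 1, 1 (mod 8); ε·ε+αω+βω = 0·0+-10·0+-18·0 ≡ 0  ⇒  (a,b)_2 = +1.
v=17: a=17^3·(≡11), b=17^6·(≡14) mod 17; (11|17)=-1, (14|17)=-1; (−1)^{3·6·8}·(-1)^6·(-1)^3 = -1.
v=∞: 10353 > 0 and -23 < 0  ⇒  (a,b)_∞ = +1.
v=23: a=23^2·(≡18), b=23^3·(≡19) mod 23; (18|23)=+1, (19|23)=-1; (−1)^{2·3·11}·(+1)^3·(-1)^2 = +1.
v=3: a=3^5·(≡1), b=3^2·(≡1) mod 3; (1|3)=+1, (1|3)=+1; (−1)^{5·2·1}·(+1)^2·(+1)^5 = +1.
v=5: a=5^-2·(≡2), b=5^0·(≡2) mod 5; (2|5)=-1, (2|5)=-1; (−1)^{-2·0·2}·(-1)^0·(-1)^-2 = +1.
v=7: a=7^-5·(≡2), b=7^-8·(≡3) mod 7; (2|7)=+1, (3|7)=-1; (−1)^{-5·-8·3}·(+1)^-8·(-1)^-5 = -1.
v=13: a=13^2·(≡6), b=13^4·(≡9) mod 13; (6|13)=-1, (9|13)=+1; (−1)^{2·4·6}·(-1)^4·(+1)^2 = +1.
v=29: a=29^3·(≡20), b=29^4·(≡4) mod 29; (20|29)=+1, (4|29)=+1; (−1)^{3·4·14}·(+1)^4·(+1)^3 = +1.
v=31: a=31^2·(≡29), b=31^2·(≡10) mod 31; (29|31)=-1, (10|31)=+1; (−1)^{2·2·15}·(-1)^2·(+1)^2 = +1.
|Ram(10353, -23)| = 2, even; anisotropic at {7, 17}.

[7, 17]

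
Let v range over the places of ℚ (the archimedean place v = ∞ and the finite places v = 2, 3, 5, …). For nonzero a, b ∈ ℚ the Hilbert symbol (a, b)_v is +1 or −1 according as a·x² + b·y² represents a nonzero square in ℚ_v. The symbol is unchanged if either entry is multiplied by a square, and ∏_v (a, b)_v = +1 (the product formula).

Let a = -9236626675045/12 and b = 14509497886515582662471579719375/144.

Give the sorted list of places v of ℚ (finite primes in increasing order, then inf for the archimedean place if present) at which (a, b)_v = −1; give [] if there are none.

[17, 19, 29, 31]

Mod squares: a ≡ -5557215, b ≡ 2032639. Check v ∈ {∞, 2, 3, 5, 7, 11, 17, 19, 29, 31, 37}.
v=7: a=7^2·(≡2), b=7^7·(≡5) mod 7; (2|7)=+1, (5|7)=-1; (−1)^{2·7·3}·(+1)^7·(-1)^2 = +1.
v=19: a=19^1·(≡7), b=19^3·(≡4) mod 19; (7|19)=+1, (4|19)=+1; (−1)^{1·3·9}·(+1)^3·(+1)^1 = -1.
v=31: a=31^1·(≡14), b=31^3·(≡16) mod 31; (14|31)=+1, (16|31)=+1; (−1)^{1·3·15}·(+1)^3·(+1)^1 = -1.
v=5: a=5^1·(≡3), b=5^4·(≡4) mod 5; (3|5)=-1, (4|5)=+1; (−1)^{1·4·2}·(-1)^4·(+1)^1 = +1.
v=37: a=37^1·(≡30), b=37^2·(≡30) mod 37; (30|37)=+1, (30|37)=+1; (−1)^{1·2·18}·(+1)^2·(+1)^1 = +1.
v=29: a=29^2·(≡11), b=29^5·(≡3) mod 29; (11|29)=-1, (3|29)=-1; (−1)^{2·5·14}·(-1)^5·(-1)^2 = -1.
v=11: a=11^2·(≡7), b=11^0·(≡3) mod 11; (7|11)=-1, (3|11)=+1; (−1)^{2·0·5}·(-1)^0·(+1)^2 = +1.
v=∞: -5557215 < 0 and 2032639 > 0  ⇒  (a,b)_∞ = +1.
v=17: a=17^1·(≡15), b=17^3·(≡6) mod 17; (15|17)=+1, (6|17)=-1; (−1)^{1·3·8}·(+1)^3·(-1)^1 = -1.
v=2: v_2(a)=-2, v_2(b)=-4; units ≡ 1, 7 (mod 8); ε·ε+αω+βω = 0·1+-2·0+-4·0 ≡ 0  ⇒  (a,b)_2 = +1.
v=3: a=3^-1·(≡2), b=3^-2·(≡1) mod 3; (2|3)=-1, (1|3)=+1; (−1)^{-1·-2·1}·(-1)^-2·(+1)^-1 = +1.
Ram(-5557215, 2032639) = {17, 19, 29, 31}; no ℚ_17-point on the conic.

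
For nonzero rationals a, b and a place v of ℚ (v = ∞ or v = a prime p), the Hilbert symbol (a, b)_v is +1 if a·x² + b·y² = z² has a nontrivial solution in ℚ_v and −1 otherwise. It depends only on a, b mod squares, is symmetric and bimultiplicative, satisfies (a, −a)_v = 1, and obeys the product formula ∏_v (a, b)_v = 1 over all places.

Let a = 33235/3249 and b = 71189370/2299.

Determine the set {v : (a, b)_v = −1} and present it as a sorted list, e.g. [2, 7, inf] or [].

Mod squares: a ≡ 115, b ≡ 520030. Check v ∈ {∞, 2, 3, 5, 7, 11, 17, 19, 23}.
v=17: a=17^2·(≡15), b=17^3·(≡10) mod 17; (15|17)=+1, (10|17)=-1; (−1)^{2·3·8}·(+1)^3·(-1)^2 = +1.
v=2: v_2(a)=0, v_2(b)=1; units ≡ 3, 7 (mod 8); ε·ε+αω+βω = 1·1+0·0+1·1 ≡ 0  ⇒  (a,b)_2 = +1.
v=5: a=5^1·(≡3), b=5^1·(≡1) mod 5; (3|5)=-1, (1|5)=+1; (−1)^{1·1·2}·(-1)^1·(+1)^1 = -1.
v=19: a=19^-2·(≡11), b=19^-1·(≡8) mod 19; (11|19)=+1, (8|19)=-1; (−1)^{-2·-1·9}·(+1)^-1·(-1)^-2 = +1.
v=∞: 115 > 0 and 520030 > 0  ⇒  (a,b)_∞ = +1.
v=3: a=3^-2·(≡1), b=3^2·(≡1) mod 3; (1|3)=+1, (1|3)=+1; (−1)^{-2·2·1}·(+1)^2·(+1)^-2 = +1.
v=23: a=23^1·(≡7), b=23^1·(≡12) mod 23; (7|23)=-1, (12|23)=+1; (−1)^{1·1·11}·(-1)^1·(+1)^1 = +1.
v=7: a=7^0·(≡6), b=7^1·(≡3) mod 7; (6|7)=-1, (3|7)=-1; (−1)^{0·1·3}·(-1)^1·(-1)^0 = -1.
v=11: a=11^0·(≡1), b=11^-2·(≡4) mod 11; (1|11)=+1, (4|11)=+1; (−1)^{0·-2·5}·(+1)^-2·(+1)^0 = +1.
Ram(115, 520030) = {5, 7}; no ℚ_5-point on the conic.

[5, 7]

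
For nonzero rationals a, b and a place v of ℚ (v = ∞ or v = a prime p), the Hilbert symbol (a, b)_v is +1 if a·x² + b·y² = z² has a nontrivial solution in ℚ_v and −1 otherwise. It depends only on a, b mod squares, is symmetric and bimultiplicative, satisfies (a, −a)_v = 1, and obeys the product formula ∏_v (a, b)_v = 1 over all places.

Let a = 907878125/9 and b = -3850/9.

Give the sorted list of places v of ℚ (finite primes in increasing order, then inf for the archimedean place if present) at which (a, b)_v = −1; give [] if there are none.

[2, 7]

(a, b) ≡ (5, -154) mod (ℚ^×)²; places V = {2, 3, 5, 7, 11, ∞}.
(a,b)_3: α=-2, u≡2; β=-2, v≡2 (mod 3); (2|3)=-1, (2|3)=-1; sign (−1)^0·-1^-2·-1^-2 = +1.
(a,b)_5: α=5, u≡4; β=2, v≡4 (mod 5); (4|5)=+1, (4|5)=+1; sign (−1)^0·+1^2·+1^5 = +1.
(a,b)_11: α=2, u≡4; β=1, v≡10 (mod 11); (4|11)=+1, (10|11)=-1; sign (−1)^0·+1^1·-1^2 = +1.
(a,b)_∞: sgn(5)=+, sgn(-154)=−, so +1.
(a,b)_2: α=0, β=1; u≡5, v≡3 (mod 8); ε(u)ε(v)=0·1, αω(v)=0·1, βω(u)=1·1; sum ≡ 1  ⇒  -1.
(a,b)_7: α=4, u≡3; β=1, v≡5 (mod 7); (3|7)=-1, (5|7)=-1; sign (−1)^0·-1^1·-1^4 = -1.
Ram(5, -154) = {2, 7}; no ℚ_2-point on the conic.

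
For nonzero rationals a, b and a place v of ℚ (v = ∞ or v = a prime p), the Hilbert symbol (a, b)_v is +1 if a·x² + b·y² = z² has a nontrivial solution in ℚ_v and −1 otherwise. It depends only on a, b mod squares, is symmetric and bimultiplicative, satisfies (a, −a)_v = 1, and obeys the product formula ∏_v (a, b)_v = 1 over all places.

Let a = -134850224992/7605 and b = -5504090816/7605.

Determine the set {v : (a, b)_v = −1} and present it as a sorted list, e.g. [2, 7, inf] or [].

[5, inf]

Mod squares: a ≡ -7310, b ≡ -3655. Check v ∈ {∞, 2, 3, 5, 7, 13, 17, 43}.
v=43: a=43^1·(≡28), b=43^1·(≡38) mod 43; (28|43)=-1, (38|43)=+1; (−1)^{1·1·21}·(-1)^1·(+1)^1 = +1.
v=3: a=3^-2·(≡1), b=3^-2·(≡2) mod 3; (1|3)=+1, (2|3)=-1; (−1)^{-2·-2·1}·(+1)^-2·(-1)^-2 = +1.
v=17: a=17^1·(≡14), b=17^1·(≡3) mod 17; (14|17)=-1, (3|17)=-1; (−1)^{1·1·8}·(-1)^1·(-1)^1 = +1.
v=5: a=5^-1·(≡3), b=5^-1·(≡4) mod 5; (3|5)=-1, (4|5)=+1; (−1)^{-1·-1·2}·(-1)^-1·(+1)^-1 = -1.
v=7: a=7^8·(≡3), b=7^6·(≡6) mod 7; (3|7)=-1, (6|7)=-1; (−1)^{8·6·3}·(-1)^6·(-1)^8 = +1.
v=13: a=13^-2·(≡4), b=13^-2·(≡6) mod 13; (4|13)=+1, (6|13)=-1; (−1)^{-2·-2·6}·(+1)^-2·(-1)^-2 = +1.
v=2: v_2(a)=5, v_2(b)=6; units ≡ 1, 1 (mod 8); ε·ε+αω+βω = 0·0+5·0+6·0 ≡ 0  ⇒  (a,b)_2 = +1.
v=∞: -7310 < 0 and -3655 < 0  ⇒  (a,b)_∞ = -1.
Ram(-7310, -3655) = {5, ∞}; no ℚ_5-point on the conic.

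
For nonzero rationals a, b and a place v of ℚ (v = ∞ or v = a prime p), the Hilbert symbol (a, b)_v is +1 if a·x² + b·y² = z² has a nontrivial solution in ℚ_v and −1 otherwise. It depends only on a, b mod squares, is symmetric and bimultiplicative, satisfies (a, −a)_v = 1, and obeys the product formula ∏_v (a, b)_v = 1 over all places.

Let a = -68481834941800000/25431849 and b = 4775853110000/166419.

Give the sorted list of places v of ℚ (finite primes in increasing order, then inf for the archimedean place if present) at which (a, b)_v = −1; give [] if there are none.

[]

Mod squares: a ≡ -145, b ≡ 6061. Check v ∈ {∞, 2, 3, 5, 7, 11, 19, 29, 41, 43}.
v=2: v_2(a)=6, v_2(b)=4; units ≡ 7, 5 (mod 8); ε·ε+αω+βω = 1·0+6·1+4·0 ≡ 0  ⇒  (a,b)_2 = +1.
v=∞: -145 < 0 and 6061 > 0  ⇒  (a,b)_∞ = +1.
v=7: a=7^2·(≡4), b=7^4·(≡3) mod 7; (4|7)=+1, (3|7)=-1; (−1)^{2·4·3}·(+1)^4·(-1)^2 = +1.
v=43: a=43^2·(≡37), b=43^0·(≡16) mod 43; (37|43)=-1, (16|43)=+1; (−1)^{2·0·21}·(-1)^0·(+1)^2 = +1.
v=3: a=3^-2·(≡2), b=3^-2·(≡1) mod 3; (2|3)=-1, (1|3)=+1; (−1)^{-2·-2·1}·(-1)^-2·(+1)^-2 = +1.
v=29: a=29^1·(≡9), b=29^1·(≡6) mod 29; (9|29)=+1, (6|29)=+1; (−1)^{1·1·14}·(+1)^1·(+1)^1 = +1.
v=5: a=5^5·(≡1), b=5^4·(≡4) mod 5; (1|5)=+1, (4|5)=+1; (−1)^{5·4·2}·(+1)^4·(+1)^5 = +1.
v=19: a=19^4·(≡7), b=19^3·(≡18) mod 19; (7|19)=+1, (18|19)=-1; (−1)^{4·3·9}·(+1)^3·(-1)^4 = +1.
v=41: a=41^-4·(≡22), b=41^-2·(≡22) mod 41; (22|41)=-1, (22|41)=-1; (−1)^{-4·-2·20}·(-1)^-2·(-1)^-4 = +1.
v=11: a=11^0·(≡9), b=11^-1·(≡4) mod 11; (9|11)=+1, (4|11)=+1; (−1)^{0·-1·5}·(+1)^-1·(+1)^0 = +1.
Ram(a, b) = ∅: the form -145·x² + 6061·y² − z² is isotropic over every ℚ_v, so by Hasse–Minkowski it is isotropic over ℚ.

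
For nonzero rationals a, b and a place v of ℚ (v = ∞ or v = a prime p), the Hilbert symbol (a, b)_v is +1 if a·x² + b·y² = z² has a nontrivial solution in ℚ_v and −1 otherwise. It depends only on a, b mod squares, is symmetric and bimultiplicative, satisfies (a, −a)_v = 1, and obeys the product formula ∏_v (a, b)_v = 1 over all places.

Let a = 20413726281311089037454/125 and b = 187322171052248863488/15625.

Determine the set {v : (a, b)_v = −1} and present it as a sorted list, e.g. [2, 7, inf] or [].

(a, b) ≡ (2850306470, 3453307) mod (ℚ^×)²; places V = {2, 3, 5, 11, 13, 19, 29, 31, 37, 41, ∞}.
(a,b)_29: α=3, u≡6; β=2, v≡9 (mod 29); (6|29)=+1, (9|29)=+1; sign (−1)^0·+1^2·+1^3 = +1.
(a,b)_∞: sgn(2850306470)=+, sgn(3453307)=+, so +1.
(a,b)_3: α=2, u≡2; β=2, v≡1 (mod 3); (2|3)=-1, (1|3)=+1; sign (−1)^0·-1^2·+1^2 = +1.
(a,b)_13: α=4, u≡8; β=3, v≡9 (mod 13); (8|13)=-1, (9|13)=+1; sign (−1)^0·-1^3·+1^4 = -1.
(a,b)_31: α=1, u≡12; β=1, v≡14 (mod 31); (12|31)=-1, (14|31)=+1; sign (−1)^1·-1^1·+1^1 = +1.
(a,b)_5: α=-3, u≡4; β=-6, v≡3 (mod 5); (4|5)=+1, (3|5)=-1; sign (−1)^0·+1^-6·-1^-3 = -1.
(a,b)_11: α=3, u≡3; β=3, v≡8 (mod 11); (3|11)=+1, (8|11)=-1; sign (−1)^1·+1^3·-1^3 = +1.
(a,b)_41: α=1, u≡15; β=1, v≡11 (mod 41); (15|41)=-1, (11|41)=-1; sign (−1)^0·-1^1·-1^1 = +1.
(a,b)_2: α=1, β=8; u≡3, v≡3 (mod 8); ε(u)ε(v)=1·1, αω(v)=1·1, βω(u)=8·1; sum ≡ 0  ⇒  +1.
(a,b)_37: α=3, u≡13; β=2, v≡20 (mod 37); (13|37)=-1, (20|37)=-1; sign (−1)^0·-1^2·-1^3 = -1.
(a,b)_19: α=1, u≡12; β=1, v≡12 (mod 19); (12|19)=-1, (12|19)=-1; sign (−1)^1·-1^1·-1^1 = -1.
Ram(2850306470, 3453307) = {5, 13, 19, 37}; no ℚ_5-point on the conic.

[5, 13, 19, 37]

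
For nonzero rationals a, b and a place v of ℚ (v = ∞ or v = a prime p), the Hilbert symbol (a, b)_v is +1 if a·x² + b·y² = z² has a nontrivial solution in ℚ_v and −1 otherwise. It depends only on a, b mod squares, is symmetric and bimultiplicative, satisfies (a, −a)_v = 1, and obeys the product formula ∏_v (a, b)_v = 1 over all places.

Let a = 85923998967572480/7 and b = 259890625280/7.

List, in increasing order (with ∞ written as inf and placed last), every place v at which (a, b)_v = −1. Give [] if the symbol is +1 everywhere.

(a, b) ≡ (1190, 85085) mod (ℚ^×)²; places V = {2, 5, 7, 11, 13, 17, ∞}.
(a,b)_2: α=11, β=8; u≡3, v≡5 (mod 8); ε(u)ε(v)=1·0, αω(v)=11·1, βω(u)=8·1; sum ≡ 1  ⇒  -1.
(a,b)_5: α=1, u≡3; β=1, v≡3 (mod 5); (3|5)=-1, (3|5)=-1; sign (−1)^0·-1^1·-1^1 = +1.
(a,b)_11: α=2, u≡8; β=1, v≡2 (mod 11); (8|11)=-1, (2|11)=-1; sign (−1)^0·-1^1·-1^2 = -1.
(a,b)_13: α=2, u≡2; β=1, v≡7 (mod 13); (2|13)=-1, (7|13)=-1; sign (−1)^0·-1^1·-1^2 = -1.
(a,b)_17: α=7, u≡8; β=5, v≡5 (mod 17); (8|17)=+1, (5|17)=-1; sign (−1)^0·+1^5·-1^7 = -1.
(a,b)_∞: sgn(1190)=+, sgn(85085)=+, so +1.
(a,b)_7: α=-1, u≡1; β=-1, v≡6 (mod 7); (1|7)=+1, (6|7)=-1; sign (−1)^1·+1^-1·-1^-1 = +1.
(1190, 85085 / ℚ) ramifies at {2, 11, 13, 17}: a division algebra.

[2, 11, 13, 17]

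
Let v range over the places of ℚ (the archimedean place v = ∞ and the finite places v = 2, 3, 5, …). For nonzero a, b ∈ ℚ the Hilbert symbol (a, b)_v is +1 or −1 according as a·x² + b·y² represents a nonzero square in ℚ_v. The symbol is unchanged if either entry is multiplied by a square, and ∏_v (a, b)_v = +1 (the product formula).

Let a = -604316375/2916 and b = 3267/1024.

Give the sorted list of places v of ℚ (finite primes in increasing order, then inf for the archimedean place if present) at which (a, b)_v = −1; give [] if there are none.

[5, 19]

Mod squares: a ≡ -45695, b ≡ 3. Check v ∈ {∞, 2, 3, 5, 11, 13, 19, 23, 37}.
v=13: a=13^1·(≡8), b=13^0·(≡3) mod 13; (8|13)=-1, (3|13)=+1; (−1)^{1·0·6}·(-1)^0·(+1)^1 = +1.
v=19: a=19^1·(≡3), b=19^0·(≡10) mod 19; (3|19)=-1, (10|19)=-1; (−1)^{1·0·9}·(-1)^0·(-1)^1 = -1.
v=11: a=11^0·(≡8), b=11^2·(≡5) mod 11; (8|11)=-1, (5|11)=+1; (−1)^{0·2·5}·(-1)^2·(+1)^0 = +1.
v=2: v_2(a)=-2, v_2(b)=-10; units ≡ 1, 3 (mod 8); ε·ε+αω+βω = 0·1+-2·1+-10·0 ≡ 0  ⇒  (a,b)_2 = +1.
v=∞: -45695 < 0 and 3 > 0  ⇒  (a,b)_∞ = +1.
v=37: a=37^1·(≡32), b=37^0·(≡33) mod 37; (32|37)=-1, (33|37)=+1; (−1)^{1·0·18}·(-1)^0·(+1)^1 = +1.
v=3: a=3^-6·(≡1), b=3^3·(≡1) mod 3; (1|3)=+1, (1|3)=+1; (−1)^{-6·3·1}·(+1)^3·(+1)^-6 = +1.
v=23: a=23^2·(≡16), b=23^0·(≡2) mod 23; (16|23)=+1, (2|23)=+1; (−1)^{2·0·11}·(+1)^0·(+1)^2 = +1.
v=5: a=5^3·(≡4), b=5^0·(≡3) mod 5; (4|5)=+1, (3|5)=-1; (−1)^{3·0·2}·(+1)^0·(-1)^3 = -1.
(-45695, 3 / ℚ) ramifies at {5, 19}: a division algebra.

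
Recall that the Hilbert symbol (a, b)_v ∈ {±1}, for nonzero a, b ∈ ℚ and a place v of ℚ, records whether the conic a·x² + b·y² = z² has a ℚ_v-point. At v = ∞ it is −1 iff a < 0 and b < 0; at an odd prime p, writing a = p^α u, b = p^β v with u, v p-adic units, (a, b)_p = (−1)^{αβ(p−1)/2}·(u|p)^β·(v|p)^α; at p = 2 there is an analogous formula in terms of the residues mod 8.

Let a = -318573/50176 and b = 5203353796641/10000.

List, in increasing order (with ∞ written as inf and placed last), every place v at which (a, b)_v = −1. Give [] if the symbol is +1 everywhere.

[13, 23]

Mod squares: a ≡ -437, b ≡ 16185169. Check v ∈ {∞, 2, 3, 5, 7, 11, 13, 19, 23, 37}.
v=3: a=3^6·(≡1), b=3^8·(≡1) mod 3; (1|3)=+1, (1|3)=+1; (−1)^{6·8·1}·(+1)^8·(+1)^6 = +1.
v=23: a=23^1·(≡12), b=23^1·(≡18) mod 23; (12|23)=+1, (18|23)=+1; (−1)^{1·1·11}·(+1)^1·(+1)^1 = -1.
v=∞: -437 < 0 and 16185169 > 0  ⇒  (a,b)_∞ = +1.
v=2: v_2(a)=-10, v_2(b)=-4; units ≡ 3, 1 (mod 8); ε·ε+αω+βω = 1·0+-10·0+-4·1 ≡ 0  ⇒  (a,b)_2 = +1.
v=37: a=37^0·(≡27), b=37^1·(≡13) mod 37; (27|37)=+1, (13|37)=-1; (−1)^{0·1·18}·(+1)^1·(-1)^0 = +1.
v=13: a=13^0·(≡2), b=13^1·(≡12) mod 13; (2|13)=-1, (12|13)=+1; (−1)^{0·1·6}·(-1)^1·(+1)^0 = -1.
v=7: a=7^-2·(≡2), b=7^3·(≡2) mod 7; (2|7)=+1, (2|7)=+1; (−1)^{-2·3·3}·(+1)^3·(+1)^-2 = +1.
v=11: a=11^0·(≡4), b=11^1·(≡2) mod 11; (4|11)=+1, (2|11)=-1; (−1)^{0·1·5}·(+1)^1·(-1)^0 = +1.
v=19: a=19^1·(≡3), b=19^1·(≡17) mod 19; (3|19)=-1, (17|19)=+1; (−1)^{1·1·9}·(-1)^1·(+1)^1 = +1.
v=5: a=5^0·(≡2), b=5^-4·(≡1) mod 5; (2|5)=-1, (1|5)=+1; (−1)^{0·-4·2}·(-1)^-4·(+1)^0 = +1.
|Ram(-437, 16185169)| = 2, even; anisotropic at {13, 23}.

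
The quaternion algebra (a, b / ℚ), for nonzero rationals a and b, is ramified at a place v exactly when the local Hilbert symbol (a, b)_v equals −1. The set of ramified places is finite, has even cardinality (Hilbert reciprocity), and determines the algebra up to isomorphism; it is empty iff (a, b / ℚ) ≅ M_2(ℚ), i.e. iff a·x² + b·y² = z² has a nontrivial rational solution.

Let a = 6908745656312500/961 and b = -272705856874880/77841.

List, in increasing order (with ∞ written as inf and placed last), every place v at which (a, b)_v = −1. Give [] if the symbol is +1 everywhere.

[2, 11, 13, 19]

(a, b) ≡ (46189, -1430) mod (ℚ^×)²; places V = {2, 3, 5, 7, 11, 13, 17, 19, 31, ∞}.
(a,b)_2: α=2, β=7; u≡5, v≡5 (mod 8); ε(u)ε(v)=0·0, αω(v)=2·1, βω(u)=7·1; sum ≡ 1  ⇒  -1.
(a,b)_17: α=3, u≡6; β=2, v≡1 (mod 17); (6|17)=-1, (1|17)=+1; sign (−1)^0·-1^2·+1^3 = +1.
(a,b)_19: α=1, u≡15; β=2, v≡14 (mod 19); (15|19)=-1, (14|19)=-1; sign (−1)^0·-1^2·-1^1 = -1.
(a,b)_3: α=0, u≡1; β=-4, v≡1 (mod 3); (1|3)=+1, (1|3)=+1; sign (−1)^0·+1^-4·+1^0 = +1.
(a,b)_13: α=3, u≡12; β=5, v≡5 (mod 13); (12|13)=+1, (5|13)=-1; sign (−1)^0·+1^5·-1^3 = -1.
(a,b)_11: α=1, u≡2; β=1, v≡2 (mod 11); (2|11)=-1, (2|11)=-1; sign (−1)^1·-1^1·-1^1 = -1.
(a,b)_31: α=-2, u≡26; β=-2, v≡21 (mod 31); (26|31)=-1, (21|31)=-1; sign (−1)^0·-1^-2·-1^-2 = +1.
(a,b)_7: α=2, u≡5; β=0, v≡5 (mod 7); (5|7)=-1, (5|7)=-1; sign (−1)^0·-1^0·-1^2 = +1.
(a,b)_∞: sgn(46189)=+, sgn(-1430)=−, so +1.
(a,b)_5: α=6, u≡4; β=1, v≡4 (mod 5); (4|5)=+1, (4|5)=+1; sign (−1)^0·+1^1·+1^6 = +1.
Ram(46189, -1430) = {2, 11, 13, 19}; no ℚ_2-point on the conic.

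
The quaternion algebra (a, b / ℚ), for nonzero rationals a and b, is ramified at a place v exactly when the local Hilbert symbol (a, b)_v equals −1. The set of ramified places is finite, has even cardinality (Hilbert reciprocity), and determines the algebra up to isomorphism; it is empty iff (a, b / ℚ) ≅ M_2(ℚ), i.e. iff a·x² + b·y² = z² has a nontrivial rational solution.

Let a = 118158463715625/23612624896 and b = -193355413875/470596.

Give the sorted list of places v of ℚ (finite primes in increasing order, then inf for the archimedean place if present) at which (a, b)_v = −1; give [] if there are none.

[17, 23]

Mod squares: a ≡ 345, b ≡ -1955. Check v ∈ {∞, 2, 3, 5, 7, 13, 17, 23}.
v=3: a=3^9·(≡1), b=3^4·(≡1) mod 3; (1|3)=+1, (1|3)=+1; (−1)^{9·4·1}·(+1)^4·(+1)^9 = +1.
v=13: a=13^0·(≡7), b=13^2·(≡5) mod 13; (7|13)=-1, (5|13)=-1; (−1)^{0·2·6}·(-1)^2·(-1)^0 = +1.
v=2: v_2(a)=-12, v_2(b)=-2; units ≡ 1, 5 (mod 8); ε·ε+αω+βω = 0·0+-12·1+-2·0 ≡ 0  ⇒  (a,b)_2 = +1.
v=17: a=17^4·(≡3), b=17^3·(≡13) mod 17; (3|17)=-1, (13|17)=+1; (−1)^{4·3·8}·(-1)^3·(+1)^4 = -1.
v=7: a=7^-8·(≡4), b=7^-6·(≡5) mod 7; (4|7)=+1, (5|7)=-1; (−1)^{-8·-6·3}·(+1)^-6·(-1)^-8 = +1.
v=∞: 345 > 0 and -1955 < 0  ⇒  (a,b)_∞ = +1.
v=23: a=23^1·(≡5), b=23^1·(≡11) mod 23; (5|23)=-1, (11|23)=-1; (−1)^{1·1·11}·(-1)^1·(-1)^1 = -1.
v=5: a=5^5·(≡4), b=5^3·(≡4) mod 5; (4|5)=+1, (4|5)=+1; (−1)^{5·3·2}·(+1)^3·(+1)^5 = +1.
Ram(345, -1955) = {17, 23}; no ℚ_17-point on the conic.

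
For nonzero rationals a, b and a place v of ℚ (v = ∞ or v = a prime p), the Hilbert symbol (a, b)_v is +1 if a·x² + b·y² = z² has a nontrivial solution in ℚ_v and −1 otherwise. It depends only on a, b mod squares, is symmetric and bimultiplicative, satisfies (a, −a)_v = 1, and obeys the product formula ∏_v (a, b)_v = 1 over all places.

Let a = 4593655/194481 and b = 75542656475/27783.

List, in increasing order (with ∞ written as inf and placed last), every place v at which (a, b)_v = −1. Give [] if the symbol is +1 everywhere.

[5, 7]

Mod squares: a ≡ 55, b ≡ 2093. Check v ∈ {∞, 2, 3, 5, 7, 11, 13, 17, 23}.
v=17: a=17^4·(≡4), b=17^4·(≡15) mod 17; (4|17)=+1, (15|17)=+1; (−1)^{4·4·8}·(+1)^4·(+1)^4 = +1.
v=23: a=23^0·(≡16), b=23^1·(≡17) mod 23; (16|23)=+1, (17|23)=-1; (−1)^{0·1·11}·(+1)^1·(-1)^0 = +1.
v=5: a=5^1·(≡1), b=5^2·(≡3) mod 5; (1|5)=+1, (3|5)=-1; (−1)^{1·2·2}·(+1)^2·(-1)^1 = -1.
v=11: a=11^1·(≡1), b=11^2·(≡4) mod 11; (1|11)=+1, (4|11)=+1; (−1)^{1·2·5}·(+1)^2·(+1)^1 = +1.
v=7: a=7^-4·(≡6), b=7^-3·(≡5) mod 7; (6|7)=-1, (5|7)=-1; (−1)^{-4·-3·3}·(-1)^-3·(-1)^-4 = -1.
v=13: a=13^0·(≡1), b=13^1·(≡2) mod 13; (1|13)=+1, (2|13)=-1; (−1)^{0·1·6}·(+1)^1·(-1)^0 = +1.
v=2: v_2(a)=0, v_2(b)=0; units ≡ 7, 5 (mod 8); ε·ε+αω+βω = 1·0+0·1+0·0 ≡ 0  ⇒  (a,b)_2 = +1.
v=3: a=3^-4·(≡1), b=3^-4·(≡2) mod 3; (1|3)=+1, (2|3)=-1; (−1)^{-4·-4·1}·(+1)^-4·(-1)^-4 = +1.
v=∞: 55 > 0 and 2093 > 0  ⇒  (a,b)_∞ = +1.
|Ram(55, 2093)| = 2, even; anisotropic at {5, 7}.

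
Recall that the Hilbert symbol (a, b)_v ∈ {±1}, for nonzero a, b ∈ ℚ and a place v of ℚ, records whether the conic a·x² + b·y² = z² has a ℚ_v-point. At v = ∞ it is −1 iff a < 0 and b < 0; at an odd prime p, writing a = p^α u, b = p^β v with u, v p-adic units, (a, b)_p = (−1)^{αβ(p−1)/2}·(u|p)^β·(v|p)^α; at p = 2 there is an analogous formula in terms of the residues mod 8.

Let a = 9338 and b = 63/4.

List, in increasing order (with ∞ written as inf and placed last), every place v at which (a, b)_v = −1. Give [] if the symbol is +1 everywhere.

[7, 23]

Mod squares: a ≡ 9338, b ≡ 7. Check v ∈ {∞, 2, 3, 7, 23, 29}.
v=∞: 9338 > 0 and 7 > 0  ⇒  (a,b)_∞ = +1.
v=3: a=3^0·(≡2), b=3^2·(≡1) mod 3; (2|3)=-1, (1|3)=+1; (−1)^{0·2·1}·(-1)^2·(+1)^0 = +1.
v=7: a=7^1·(≡4), b=7^1·(≡4) mod 7; (4|7)=+1, (4|7)=+1; (−1)^{1·1·3}·(+1)^1·(+1)^1 = -1.
v=29: a=29^1·(≡3), b=29^0·(≡23) mod 29; (3|29)=-1, (23|29)=+1; (−1)^{1·0·14}·(-1)^0·(+1)^1 = +1.
v=2: v_2(a)=1, v_2(b)=-2; units ≡ 5, 7 (mod 8); ε·ε+αω+βω = 0·1+1·0+-2·1 ≡ 0  ⇒  (a,b)_2 = +1.
v=23: a=23^1·(≡15), b=23^0·(≡10) mod 23; (15|23)=-1, (10|23)=-1; (−1)^{1·0·11}·(-1)^0·(-1)^1 = -1.
|Ram(9338, 7)| = 2, even; anisotropic at {7, 23}.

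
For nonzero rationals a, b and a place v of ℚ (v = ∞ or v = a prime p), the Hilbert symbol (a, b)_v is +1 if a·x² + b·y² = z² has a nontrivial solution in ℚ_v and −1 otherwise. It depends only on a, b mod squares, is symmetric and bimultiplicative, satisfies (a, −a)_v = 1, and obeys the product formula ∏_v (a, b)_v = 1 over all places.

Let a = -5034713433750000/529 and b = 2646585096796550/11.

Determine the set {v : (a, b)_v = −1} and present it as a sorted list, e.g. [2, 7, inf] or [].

[5, 7]

(a, b) ≡ (-935, 2002) mod (ℚ^×)²; places V = {2, 3, 5, 7, 11, 13, 17, 23, 29, ∞}.
(a,b)_∞: sgn(-935)=−, sgn(2002)=+, so +1.
(a,b)_5: α=7, u≡2; β=2, v≡2 (mod 5); (2|5)=-1, (2|5)=-1; sign (−1)^0·-1^2·-1^7 = -1.
(a,b)_13: α=2, u≡1; β=3, v≡2 (mod 13); (1|13)=+1, (2|13)=-1; sign (−1)^0·+1^3·-1^2 = +1.
(a,b)_2: α=4, β=1; u≡1, v≡1 (mod 8); ε(u)ε(v)=0·0, αω(v)=4·0, βω(u)=1·0; sum ≡ 0  ⇒  +1.
(a,b)_7: α=2, u≡6; β=3, v≡6 (mod 7); (6|7)=-1, (6|7)=-1; sign (−1)^0·-1^3·-1^2 = -1.
(a,b)_29: α=0, u≡9; β=2, v≡22 (mod 29); (9|29)=+1, (22|29)=+1; sign (−1)^0·+1^2·+1^0 = +1.
(a,b)_23: α=-2, u≡1; β=0, v≡4 (mod 23); (1|23)=+1, (4|23)=+1; sign (−1)^0·+1^0·+1^-2 = +1.
(a,b)_3: α=2, u≡1; β=0, v≡1 (mod 3); (1|3)=+1, (1|3)=+1; sign (−1)^0·+1^0·+1^2 = +1.
(a,b)_11: α=1, u≡9; β=-1, v≡8 (mod 11); (9|11)=+1, (8|11)=-1; sign (−1)^1·+1^-1·-1^1 = +1.
(a,b)_17: α=3, u≡4; β=4, v≡16 (mod 17); (4|17)=+1, (16|17)=+1; sign (−1)^0·+1^4·+1^3 = +1.
Ram(-935, 2002) = {5, 7}; no ℚ_5-point on the conic.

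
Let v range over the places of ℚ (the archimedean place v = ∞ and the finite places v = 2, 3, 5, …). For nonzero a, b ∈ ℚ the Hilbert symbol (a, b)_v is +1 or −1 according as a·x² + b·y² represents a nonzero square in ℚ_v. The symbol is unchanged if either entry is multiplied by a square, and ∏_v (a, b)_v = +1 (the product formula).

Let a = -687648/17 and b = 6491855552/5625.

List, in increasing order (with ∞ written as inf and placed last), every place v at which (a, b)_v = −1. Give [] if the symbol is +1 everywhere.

Mod squares: a ≡ -730626, b ≡ 7163. Check v ∈ {∞, 2, 3, 5, 7, 13, 17, 19, 29}.
v=3: a=3^1·(≡1), b=3^-2·(≡2) mod 3; (1|3)=+1, (2|3)=-1; (−1)^{1·-2·1}·(+1)^-2·(-1)^1 = -1.
v=7: a=7^0·(≡6), b=7^2·(≡1) mod 7; (6|7)=-1, (1|7)=+1; (−1)^{0·2·3}·(-1)^2·(+1)^0 = +1.
v=2: v_2(a)=5, v_2(b)=6; units ≡ 7, 3 (mod 8); ε·ε+αω+βω = 1·1+5·1+6·0 ≡ 0  ⇒  (a,b)_2 = +1.
v=∞: -730626 < 0 and 7163 > 0  ⇒  (a,b)_∞ = +1.
v=5: a=5^0·(≡1), b=5^-4·(≡3) mod 5; (1|5)=+1, (3|5)=-1; (−1)^{0·-4·2}·(+1)^-4·(-1)^0 = +1.
v=29: a=29^1·(≡4), b=29^1·(≡2) mod 29; (4|29)=+1, (2|29)=-1; (−1)^{1·1·14}·(+1)^1·(-1)^1 = -1.
v=13: a=13^1·(≡10), b=13^1·(≡5) mod 13; (10|13)=+1, (5|13)=-1; (−1)^{1·1·6}·(+1)^1·(-1)^1 = -1.
v=17: a=17^-1·(≡2), b=17^2·(≡10) mod 17; (2|17)=+1, (10|17)=-1; (−1)^{-1·2·8}·(+1)^2·(-1)^-1 = -1.
v=19: a=19^1·(≡8), b=19^1·(≡7) mod 19; (8|19)=-1, (7|19)=+1; (−1)^{1·1·9}·(-1)^1·(+1)^1 = +1.
(-730626, 7163 / ℚ) ramifies at {3, 13, 17, 29}: a division algebra.

[3, 13, 17, 29]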